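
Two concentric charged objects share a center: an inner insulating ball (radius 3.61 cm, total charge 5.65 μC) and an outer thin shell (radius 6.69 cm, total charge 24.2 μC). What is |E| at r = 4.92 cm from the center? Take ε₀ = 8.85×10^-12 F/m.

By spherical symmetry E is radial; choose a Gaussian sphere of radius r = 4.92 cm (between the bodies, 3.61 cm < r < 6.69 cm).
The shell at 6.69 cm lies outside the Gaussian surface, so Q_enc = 5.65 μC = 5.65×10^-6 C.
Applying ∮E·dA = Q_enc/ε₀ with Φ = E(4πr²):
E = |Q_enc|/(4πε₀r²) = (5.65×10^-6)/(4π·8.85×10^-12·(0.0492)²) = 2.10×10^7 N/C.

E = 2.10×10^7 V/m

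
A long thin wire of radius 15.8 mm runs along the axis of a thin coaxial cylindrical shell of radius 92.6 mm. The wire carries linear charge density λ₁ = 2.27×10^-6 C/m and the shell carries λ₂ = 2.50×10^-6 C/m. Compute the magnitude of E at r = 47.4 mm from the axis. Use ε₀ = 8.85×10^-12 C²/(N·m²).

|E| ≈ 8.61×10^5 V/m

By cylindrical symmetry E is radial; use a coaxial Gaussian cylinder of radius 47.4 mm and length L (between the conductors, 15.8 mm < r < 92.6 mm).
The shell at 92.6 mm lies outside the Gaussian surface, so λ_enc = λ₁ = 2.27×10^-6 C/m.
Gauss's law: E·2πrL = λ_enc L/ε₀.
E = |λ_enc|/(2πε₀r) = (2.27e-6)/(2π·8.85×10^-12·0.0474) = 8.61×10^5 N/C.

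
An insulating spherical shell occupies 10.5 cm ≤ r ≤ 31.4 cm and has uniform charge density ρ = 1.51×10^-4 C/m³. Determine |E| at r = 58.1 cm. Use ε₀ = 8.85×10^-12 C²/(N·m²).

5.02×10^5 V/m

Use a concentric Gaussian sphere at r = 58.1 cm (r > 31.4 cm, enclosing the whole shell).
Q_enc = ρ·(4π/3)(b³ − a³) = (1.51e-4)·(4π/3)·((0.314)³ − (0.105)³) = 1.885×10^-5 C.
By Gauss's law, ∮E·dA = E·4πr² = Q_enc/ε₀.
E = |Q_enc|/(4πε₀r²) = (1.885e-5)/(4π·8.85×10^-12·(0.581)²) = 5.02e5 N/C.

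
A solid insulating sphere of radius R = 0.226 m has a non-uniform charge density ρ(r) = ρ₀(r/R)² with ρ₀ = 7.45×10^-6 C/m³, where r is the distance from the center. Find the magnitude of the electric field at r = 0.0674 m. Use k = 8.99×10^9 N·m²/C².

Take a concentric spherical Gaussian surface of radius r = 0.0674 m (r < R).
Q_enc = ∫₀^r ρ(r')·4πr'² dr' = (4πρ₀/R²) ∫₀^r r'^4 dr' = 4πρ₀ r^5/(5·R²) = 5.099×10^-10 C.
Applying ∮E·dA = Q_enc/ε₀ with Φ = E(4πr²):
E = k|Q_enc|/r² = (8.99×10^9)(5.099×10^-10)/(0.0674)² = 1.01×10^3 N/C.

E = 1.01×10^3 N/C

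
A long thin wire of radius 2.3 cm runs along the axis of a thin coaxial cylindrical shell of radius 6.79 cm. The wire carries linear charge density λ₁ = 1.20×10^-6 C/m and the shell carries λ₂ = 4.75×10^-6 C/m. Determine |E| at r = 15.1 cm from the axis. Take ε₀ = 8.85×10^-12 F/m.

Coaxial Gaussian cylinder, radius r = 15.1 cm, length L (r > 6.79 cm, enclosing both).
λ_enc = λ₁ + λ₂ = (1.20×10^-6) + (4.75×10^-6) = 5.95×10^-6 C/m.
Applying ∮E·dA = Q_enc/ε₀ with the end caps contributing no flux:
E = |λ_enc|/(2πε₀r) = (5.95e-6)/(2π·8.85×10^-12·0.151) = 7.09×10^5 N/C.

E ≈ 7.09e5 N/C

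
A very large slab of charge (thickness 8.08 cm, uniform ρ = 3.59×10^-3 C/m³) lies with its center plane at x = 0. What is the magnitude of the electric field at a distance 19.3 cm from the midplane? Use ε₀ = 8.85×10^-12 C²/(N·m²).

1.64×10^7 N/C

The point |x| = 19.3 cm lies outside the slab (half-thickness 0.0404 m). A symmetric pillbox spanning the full slab encloses Q_enc = ρ·d·A.
Flux = 2EA ⇒ E = |ρ|d/(2ε₀), independent of distance outside.
E = (3.59×10^-3)(0.0808)/(2·8.85×10^-12) = 1.64×10^7 N/C.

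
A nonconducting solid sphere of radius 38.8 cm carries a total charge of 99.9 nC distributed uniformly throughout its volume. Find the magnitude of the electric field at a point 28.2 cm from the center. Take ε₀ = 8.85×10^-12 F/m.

4.34×10^3 N/C

By spherical symmetry E is radial; choose a Gaussian sphere of radius r = 28.2 cm (r < R).
Only the charge within r is enclosed: Q_enc = Q·(r/R)³ = (99.9 nC)·(28.2 cm/38.8 cm)³ = 3.835e-8 C.
Since E is radial and uniform over the Gaussian sphere, Φ = E·4πr² = Q_enc/ε₀.
E = |Q_enc|/(4πε₀r²) = (3.835×10^-8)/(4π·8.85×10^-12·(0.282)²) = 4.34×10^3 N/C.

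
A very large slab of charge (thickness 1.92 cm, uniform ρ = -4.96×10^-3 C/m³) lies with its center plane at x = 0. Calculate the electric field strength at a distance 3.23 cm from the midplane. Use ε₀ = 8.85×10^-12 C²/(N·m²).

5.38×10^6 V/m

The point |x| = 3.23 cm lies outside the slab (half-thickness 0.0096 m). A symmetric pillbox spanning the full slab encloses Q_enc = ρ·d·A.
Flux = 2EA ⇒ E = |ρ|d/(2ε₀), independent of distance outside.
E = (4.96×10^-3)(0.0192)/(2·8.85×10^-12) = 5.38e6 N/C.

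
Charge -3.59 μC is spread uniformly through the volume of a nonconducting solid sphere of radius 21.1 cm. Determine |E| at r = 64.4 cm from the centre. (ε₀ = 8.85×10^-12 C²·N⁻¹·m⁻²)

|E| ≈ 7.78e4 N/C

By spherical symmetry E is radial; choose a Gaussian sphere of radius r = 64.4 cm (r > R, so the entire charge is enclosed).
Q_enc = -3.59 μC = -3.59×10^-6 C.
Gauss's law: E·4πr² = Q_enc/ε₀.
E = |Q_enc|/(4πε₀r²) = (3.59e-6)/(4π·8.85×10^-12·(0.644)²) = 7.78×10^4 N/C.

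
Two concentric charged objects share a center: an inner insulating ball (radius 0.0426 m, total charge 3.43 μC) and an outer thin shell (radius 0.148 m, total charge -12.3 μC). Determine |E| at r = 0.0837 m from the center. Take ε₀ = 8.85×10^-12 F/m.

|E| = 4.40×10^6 N/C

Symmetry ⇒ E = E(r) r̂. Gaussian sphere of radius r = 0.0837 m (between the bodies, 0.0426 m < r < 0.148 m).
The shell at 0.148 m lies outside the Gaussian surface, so Q_enc = 3.43 μC = 3.43×10^-6 C.
Applying ∮E·dA = Q_enc/ε₀ with Φ = E(4πr²):
E = |Q_enc|/(4πε₀r²) = (3.43×10^-6)/(4π·8.85×10^-12·(0.0837)²) = 4.40e6 N/C.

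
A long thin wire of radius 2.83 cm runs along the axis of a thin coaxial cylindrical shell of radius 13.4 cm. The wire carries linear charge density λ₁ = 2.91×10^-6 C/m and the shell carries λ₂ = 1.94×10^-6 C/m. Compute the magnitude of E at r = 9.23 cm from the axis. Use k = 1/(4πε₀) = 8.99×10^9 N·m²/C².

Take a coaxial cylindrical Gaussian surface of radius r = 9.23 cm and length L (between the conductors, 2.83 cm < r < 13.4 cm).
The shell at 13.4 cm lies outside the Gaussian surface, so λ_enc = λ₁ = 2.91×10^-6 C/m.
By Gauss's law (flux through the curved wall only), E·2πrL = λ_enc L/ε₀.
E = 2k|λ_enc|/r = 2(8.99×10^9)(2.91e-6)/(0.0923) = 5.67×10^5 N/C.

E ≈ 5.67×10^5 V/m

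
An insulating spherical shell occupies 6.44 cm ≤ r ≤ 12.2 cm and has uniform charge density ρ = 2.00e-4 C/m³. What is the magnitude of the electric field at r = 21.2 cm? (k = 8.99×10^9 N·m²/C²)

|E| = 2.60e5 V/m

Use a concentric Gaussian sphere at r = 21.2 cm (r > 12.2 cm, enclosing the whole shell).
Q_enc = ρ·(4π/3)(b³ − a³) = (2.00×10^-4)·(4π/3)·((0.122)³ − (0.0644)³) = 1.297×10^-6 C.
Applying ∮E·dA = Q_enc/ε₀ with Φ = E(4πr²):
E = k|Q_enc|/r² = (8.99×10^9)(1.297×10^-6)/(0.212)² = 2.60e5 N/C.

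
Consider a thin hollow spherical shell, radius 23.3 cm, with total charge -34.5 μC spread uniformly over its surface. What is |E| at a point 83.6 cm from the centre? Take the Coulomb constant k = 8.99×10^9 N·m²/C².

|E| ≈ 4.44×10^5 V/m

By spherical symmetry E is radial; choose a Gaussian sphere of radius r = 83.6 cm (r > 23.3 cm).
The entire shell is enclosed: Q_enc = -3.45×10^-5 C.
Since E is radial and uniform over the Gaussian sphere, Φ = E·4πr² = Q_enc/ε₀.
E = k|Q_enc|/r² = (8.99×10^9)(3.45×10^-5)/(0.836)² = 4.44e5 N/C.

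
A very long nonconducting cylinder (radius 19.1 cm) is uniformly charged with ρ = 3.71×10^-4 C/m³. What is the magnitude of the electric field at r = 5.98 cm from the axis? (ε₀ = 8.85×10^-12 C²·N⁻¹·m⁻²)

E = 1.25×10^6 V/m

Coaxial Gaussian cylinder, radius r = 5.98 cm, length L (r < R).
Enclosed charge per unit length: λ_enc = ρ·πr² = (3.71×10^-4)π(0.0598)² = 4.168×10^-6 C/m.
Applying ∮E·dA = Q_enc/ε₀ with the end caps contributing no flux:
E = |λ_enc|/(2πε₀r) = (4.168e-6)/(2π·8.85×10^-12·0.0598) = 1.25×10^6 N/C.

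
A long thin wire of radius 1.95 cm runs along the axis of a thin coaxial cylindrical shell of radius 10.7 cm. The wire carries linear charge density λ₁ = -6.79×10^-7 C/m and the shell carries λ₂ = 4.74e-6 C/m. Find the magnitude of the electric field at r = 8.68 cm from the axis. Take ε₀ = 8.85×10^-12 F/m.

Choose a coaxial cylinder of radius r = 8.68 cm (arbitrary length L) as the Gaussian surface (between the conductors, 1.95 cm < r < 10.7 cm).
Only the inner wire is enclosed; the outer shell contributes nothing inside itself. λ_enc = λ₁ = -6.79×10^-7 C/m.
Gauss's law: E·2πrL = λ_enc L/ε₀.
E = |λ_enc|/(2πε₀r) = (6.79×10^-7)/(2π·8.85×10^-12·0.0868) = 1.41×10^5 N/C.

1.41e5 N/C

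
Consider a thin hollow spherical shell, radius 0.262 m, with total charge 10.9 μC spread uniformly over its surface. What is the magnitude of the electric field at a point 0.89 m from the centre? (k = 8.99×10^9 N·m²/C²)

|E| ≈ 1.24×10^5 N/C

Symmetry ⇒ E = E(r) r̂. Gaussian sphere of radius r = 0.89 m (r > 0.262 m).
The entire shell is enclosed: Q_enc = 1.09×10^-5 C.
By Gauss's law, ∮E·dA = E·4πr² = Q_enc/ε₀.
E = k|Q_enc|/r² = (8.99×10^9)(1.09×10^-5)/(0.89)² = 1.24e5 N/C.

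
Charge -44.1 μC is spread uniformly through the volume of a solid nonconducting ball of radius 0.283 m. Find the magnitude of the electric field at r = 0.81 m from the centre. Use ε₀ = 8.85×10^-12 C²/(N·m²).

|E| ≈ 6.04×10^5 N/C

Use a concentric Gaussian sphere at r = 0.81 m (r > R, so the entire charge is enclosed).
Q_enc = -44.1 μC = -4.41e-5 C.
Since E is radial and uniform over the Gaussian sphere, Φ = E·4πr² = Q_enc/ε₀.
E = |Q_enc|/(4πε₀r²) = (4.41×10^-5)/(4π·8.85×10^-12·(0.81)²) = 6.04e5 N/C.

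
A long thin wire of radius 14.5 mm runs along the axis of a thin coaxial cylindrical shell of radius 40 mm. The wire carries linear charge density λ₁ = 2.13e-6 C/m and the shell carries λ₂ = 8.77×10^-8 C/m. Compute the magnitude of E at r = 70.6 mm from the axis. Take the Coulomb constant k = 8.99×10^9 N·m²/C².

5.65×10^5 V/m

By cylindrical symmetry E is radial; use a coaxial Gaussian cylinder of radius 70.6 mm and length L (r > 40 mm, enclosing both).
λ_enc = λ₁ + λ₂ = (2.13×10^-6) + (8.77×10^-8) = 2.218×10^-6 C/m.
Gauss's law: E·2πrL = λ_enc L/ε₀.
E = 2k|λ_enc|/r = 2(8.99×10^9)(2.218e-6)/(0.0706) = 5.65×10^5 N/C.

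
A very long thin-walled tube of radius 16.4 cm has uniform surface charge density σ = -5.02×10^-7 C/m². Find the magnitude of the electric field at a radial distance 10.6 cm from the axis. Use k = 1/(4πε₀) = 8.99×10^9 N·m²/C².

|E| = 0 N/C

Coaxial Gaussian cylinder, radius r = 10.6 cm, length L (r < 16.4 cm, inside the shell).
No charge is enclosed, so Gauss's law gives E·2πrL = 0 ⇒ E = 0.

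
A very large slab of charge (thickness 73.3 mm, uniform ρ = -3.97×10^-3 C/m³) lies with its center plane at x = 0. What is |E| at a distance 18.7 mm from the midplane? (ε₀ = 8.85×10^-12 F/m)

By symmetry E is perpendicular to the slab. A Gaussian pillbox from −18.7 mm to +18.7 mm (face area A) lies entirely within the slab.
Q_enc = ρ·(2x)·A and flux = 2EA, so 2EA = 2ρxA/ε₀ ⇒ E = |ρ|x/ε₀.
E = (3.97×10^-3)(0.0187)/(8.85×10^-12) = 8.39e6 N/C.

E = 8.39×10^6 V/m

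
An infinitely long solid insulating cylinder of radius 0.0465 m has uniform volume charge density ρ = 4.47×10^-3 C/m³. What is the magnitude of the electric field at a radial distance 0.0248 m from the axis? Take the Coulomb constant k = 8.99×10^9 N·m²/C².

E = 6.26×10^6 N/C

By cylindrical symmetry E is radial; use a coaxial Gaussian cylinder of radius 0.0248 m and length L (r < R).
Enclosed charge per unit length: λ_enc = ρ·πr² = (4.47e-3)π(0.0248)² = 8.637e-6 C/m.
Applying ∮E·dA = Q_enc/ε₀ with the end caps contributing no flux:
E = 2k|λ_enc|/r = 2(8.99×10^9)(8.637×10^-6)/(0.0248) = 6.26e6 N/C.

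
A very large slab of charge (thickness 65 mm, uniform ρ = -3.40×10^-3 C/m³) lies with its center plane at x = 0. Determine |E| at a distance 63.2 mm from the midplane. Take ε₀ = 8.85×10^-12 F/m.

The point |x| = 63.2 mm lies outside the slab (half-thickness 0.0325 m). A symmetric pillbox spanning the full slab encloses Q_enc = ρ·d·A.
Flux = 2EA ⇒ E = |ρ|d/(2ε₀), independent of distance outside.
E = (3.40×10^-3)(0.065)/(2·8.85×10^-12) = 1.25×10^7 N/C.

1.25e7 N/C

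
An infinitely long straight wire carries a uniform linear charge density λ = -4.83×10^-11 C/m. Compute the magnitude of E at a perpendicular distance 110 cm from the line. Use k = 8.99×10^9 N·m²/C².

|E| = 0.789 N/C

Choose a coaxial cylinder of radius r = 110 cm (arbitrary length L) as the Gaussian surface.
Q_enc = λL, so λ_enc = -4.83×10^-11 C/m.
Since E is radial and uniform over the curved surface, Φ = E·2πrL = Q_enc/ε₀ = λ_enc L/ε₀.
E = 2k|λ_enc|/r = 2(8.99×10^9)(4.83×10^-11)/(1.1) = 0.789 N/C.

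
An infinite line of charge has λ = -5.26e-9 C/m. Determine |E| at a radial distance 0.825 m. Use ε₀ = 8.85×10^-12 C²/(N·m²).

Choose a coaxial cylinder of radius r = 0.825 m (arbitrary length L) as the Gaussian surface.
Q_enc = λL, so λ_enc = -5.26e-9 C/m.
Applying ∮E·dA = Q_enc/ε₀ with the end caps contributing no flux:
E = |λ_enc|/(2πε₀r) = (5.26×10^-9)/(2π·8.85×10^-12·0.825) = 115 N/C.

E ≈ 115 N/C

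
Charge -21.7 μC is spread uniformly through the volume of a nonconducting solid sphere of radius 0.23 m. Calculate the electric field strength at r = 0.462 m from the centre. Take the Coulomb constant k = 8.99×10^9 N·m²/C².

By spherical symmetry E is radial; choose a Gaussian sphere of radius r = 0.462 m (r > R, so the entire charge is enclosed).
Q_enc = -21.7 μC = -2.17×10^-5 C.
By Gauss's law, ∮E·dA = E·4πr² = Q_enc/ε₀.
E = k|Q_enc|/r² = (8.99×10^9)(2.17×10^-5)/(0.462)² = 9.14×10^5 N/C.

E ≈ 9.14×10^5 N/C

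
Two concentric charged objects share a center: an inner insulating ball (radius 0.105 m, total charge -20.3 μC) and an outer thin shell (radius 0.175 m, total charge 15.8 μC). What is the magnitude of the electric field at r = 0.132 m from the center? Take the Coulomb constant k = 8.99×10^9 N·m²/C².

|E| = 1.05e7 V/m

Use a concentric Gaussian sphere at r = 0.132 m (between the bodies, 0.105 m < r < 0.175 m).
Only the inner charge is enclosed; the outer shell contributes nothing inside itself. Q_enc = -20.3 μC = -2.03×10^-5 C.
By Gauss's law, ∮E·dA = E·4πr² = Q_enc/ε₀.
E = k|Q_enc|/r² = (8.99×10^9)(2.03e-5)/(0.132)² = 1.05×10^7 N/C.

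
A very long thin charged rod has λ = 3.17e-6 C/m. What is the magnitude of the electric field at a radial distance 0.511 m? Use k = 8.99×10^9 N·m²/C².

|E| = 1.12e5 V/m

Choose a coaxial cylinder of radius r = 0.511 m (arbitrary length L) as the Gaussian surface.
Q_enc = λL, so λ_enc = 3.17×10^-6 C/m.
Since E is radial and uniform over the curved surface, Φ = E·2πrL = Q_enc/ε₀ = λ_enc L/ε₀.
E = 2k|λ_enc|/r = 2(8.99×10^9)(3.17×10^-6)/(0.511) = 1.12×10^5 N/C.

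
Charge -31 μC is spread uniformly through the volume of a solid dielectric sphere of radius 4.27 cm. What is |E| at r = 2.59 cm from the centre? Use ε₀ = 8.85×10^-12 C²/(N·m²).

Use a concentric Gaussian sphere at r = 2.59 cm (r < R).
Only the charge within r is enclosed: Q_enc = Q·(r/R)³ = (-31 μC)·(2.59 cm/4.27 cm)³ = -6.918×10^-6 C.
Applying ∮E·dA = Q_enc/ε₀ with Φ = E(4πr²):
E = |Q_enc|/(4πε₀r²) = (6.918×10^-6)/(4π·8.85×10^-12·(0.0259)²) = 9.27e7 N/C.

|E| ≈ 9.27e7 N/C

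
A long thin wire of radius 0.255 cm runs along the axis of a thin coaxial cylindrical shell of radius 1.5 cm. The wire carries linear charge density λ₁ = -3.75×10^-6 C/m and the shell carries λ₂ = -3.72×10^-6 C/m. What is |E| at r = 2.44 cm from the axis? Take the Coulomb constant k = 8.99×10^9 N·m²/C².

Take a coaxial cylindrical Gaussian surface of radius r = 2.44 cm and length L (r > 1.5 cm, enclosing both).
λ_enc = λ₁ + λ₂ = (-3.75×10^-6) + (-3.72×10^-6) = -7.47×10^-6 C/m.
By Gauss's law (flux through the curved wall only), E·2πrL = λ_enc L/ε₀.
E = 2k|λ_enc|/r = 2(8.99×10^9)(7.47×10^-6)/(0.0244) = 5.50e6 N/C.

|E| = 5.50e6 V/m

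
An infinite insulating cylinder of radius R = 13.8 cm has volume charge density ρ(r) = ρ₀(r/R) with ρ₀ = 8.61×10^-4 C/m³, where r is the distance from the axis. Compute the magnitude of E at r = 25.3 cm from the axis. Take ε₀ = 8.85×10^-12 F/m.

Take a coaxial cylindrical Gaussian surface of radius r = 25.3 cm and length L (r > R, full charge per length enclosed).
λ_enc = 2π ∫₀^R ρ₀(r'/R)^1 r' dr' = 2πρ₀R²/3 = 3.434e-5 C/m.
By Gauss's law (flux through the curved wall only), E·2πrL = λ_enc L/ε₀.
E = |λ_enc|/(2πε₀r) = (3.434e-5)/(2π·8.85×10^-12·0.253) = 2.44e6 N/C.

E ≈ 2.44×10^6 N/C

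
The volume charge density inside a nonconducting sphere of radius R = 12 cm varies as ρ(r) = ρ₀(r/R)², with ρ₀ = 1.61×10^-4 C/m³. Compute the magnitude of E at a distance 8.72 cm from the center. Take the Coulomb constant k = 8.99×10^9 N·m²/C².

E = 1.67×10^5 V/m

Use a concentric Gaussian sphere at r = 8.72 cm (r < R).
Q_enc = ∫₀^r ρ(r')·4πr'² dr' = (4πρ₀/R²) ∫₀^r r'^4 dr' = 4πρ₀ r^5/(5·R²) = 1.417e-7 C.
Applying ∮E·dA = Q_enc/ε₀ with Φ = E(4πr²):
E = k|Q_enc|/r² = (8.99×10^9)(1.417×10^-7)/(0.0872)² = 1.67×10^5 N/C.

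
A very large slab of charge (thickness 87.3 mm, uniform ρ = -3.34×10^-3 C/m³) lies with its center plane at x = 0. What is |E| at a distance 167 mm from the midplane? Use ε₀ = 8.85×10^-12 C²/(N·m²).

The point |x| = 167 mm lies outside the slab (half-thickness 0.04365 m). A symmetric pillbox spanning the full slab encloses Q_enc = ρ·d·A.
Flux = 2EA ⇒ E = |ρ|d/(2ε₀), independent of distance outside.
E = (3.34×10^-3)(0.0873)/(2·8.85×10^-12) = 1.65×10^7 N/C.

|E| ≈ 1.65×10^7 V/m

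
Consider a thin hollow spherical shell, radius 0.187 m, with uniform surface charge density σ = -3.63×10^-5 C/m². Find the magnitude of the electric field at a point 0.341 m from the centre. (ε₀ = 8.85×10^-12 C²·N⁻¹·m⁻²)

|E| = 1.23e6 N/C

By spherical symmetry E is radial; choose a Gaussian sphere of radius r = 0.341 m (r > 0.187 m).
The entire shell is enclosed: Q_enc = σ·4πR² = (-3.63e-5)·4π·(0.187)² = -1.595×10^-5 C.
By Gauss's law, ∮E·dA = E·4πr² = Q_enc/ε₀.
E = |Q_enc|/(4πε₀r²) = (1.595e-5)/(4π·8.85×10^-12·(0.341)²) = 1.23e6 N/C.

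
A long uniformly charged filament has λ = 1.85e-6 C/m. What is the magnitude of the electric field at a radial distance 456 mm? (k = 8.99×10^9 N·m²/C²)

E ≈ 7.29e4 V/m

By cylindrical symmetry E is radial; use a coaxial Gaussian cylinder of radius 456 mm and length L.
Q_enc = λL, so λ_enc = 1.85×10^-6 C/m.
Applying ∮E·dA = Q_enc/ε₀ with the end caps contributing no flux:
E = 2k|λ_enc|/r = 2(8.99×10^9)(1.85e-6)/(0.456) = 7.29e4 N/C.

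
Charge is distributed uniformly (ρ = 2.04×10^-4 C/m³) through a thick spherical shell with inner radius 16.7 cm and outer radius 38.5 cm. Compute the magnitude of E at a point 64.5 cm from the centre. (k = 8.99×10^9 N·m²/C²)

Take a concentric spherical Gaussian surface of radius r = 64.5 cm (r > 38.5 cm, enclosing the whole shell).
Q_enc = ρ·(4π/3)(b³ − a³) = (2.04e-4)·(4π/3)·((0.385)³ − (0.167)³) = 4.478×10^-5 C.
Gauss's law: E·4πr² = Q_enc/ε₀.
E = k|Q_enc|/r² = (8.99×10^9)(4.478e-5)/(0.645)² = 9.68e5 N/C.

|E| ≈ 9.68×10^5 N/C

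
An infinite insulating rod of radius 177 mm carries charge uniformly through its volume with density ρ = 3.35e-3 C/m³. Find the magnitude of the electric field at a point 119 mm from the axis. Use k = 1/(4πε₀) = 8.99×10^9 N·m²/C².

|E| = 2.25×10^7 V/m

By cylindrical symmetry E is radial; use a coaxial Gaussian cylinder of radius 119 mm and length L (r < R).
Charge inside radius r per length L is ρ·πr²·L, so λ_enc = ρπr² = 1.49×10^-4 C/m.
Since E is radial and uniform over the curved surface, Φ = E·2πrL = Q_enc/ε₀ = λ_enc L/ε₀.
E = 2k|λ_enc|/r = 2(8.99×10^9)(1.49e-4)/(0.119) = 2.25×10^7 N/C.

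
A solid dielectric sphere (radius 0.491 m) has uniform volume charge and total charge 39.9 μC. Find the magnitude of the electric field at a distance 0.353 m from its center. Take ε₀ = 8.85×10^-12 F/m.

|E| = 1.07e6 V/m

Symmetry ⇒ E = E(r) r̂. Gaussian sphere of radius r = 0.353 m (r < R).
For a uniform sphere the enclosed fraction is (r/R)³, so Q_enc = (39.9 μC)(0.353/0.491)³ = 1.483×10^-5 C.
Since E is radial and uniform over the Gaussian sphere, Φ = E·4πr² = Q_enc/ε₀.
E = |Q_enc|/(4πε₀r²) = (1.483×10^-5)/(4π·8.85×10^-12·(0.353)²) = 1.07e6 N/C.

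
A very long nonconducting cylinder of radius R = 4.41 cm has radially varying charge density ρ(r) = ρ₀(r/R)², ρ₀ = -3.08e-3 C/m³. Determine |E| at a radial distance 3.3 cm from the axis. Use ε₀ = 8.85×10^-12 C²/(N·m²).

|E| ≈ 1.61×10^6 N/C

By cylindrical symmetry E is radial; use a coaxial Gaussian cylinder of radius 3.3 cm and length L (r < R).
λ_enc = ∫₀^r ρ(r')·2πr' dr' = (2πρ₀/R²)·r^4/4 = -2.95e-6 C/m.
Applying ∮E·dA = Q_enc/ε₀ with the end caps contributing no flux:
E = |λ_enc|/(2πε₀r) = (2.95×10^-6)/(2π·8.85×10^-12·0.033) = 1.61×10^6 N/C.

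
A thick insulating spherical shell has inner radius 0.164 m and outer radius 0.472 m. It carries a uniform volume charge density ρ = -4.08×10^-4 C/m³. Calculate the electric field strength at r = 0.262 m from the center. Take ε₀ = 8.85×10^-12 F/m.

E = 3.04e6 V/m

Use a concentric Gaussian sphere at r = 0.262 m (within the shell material, 0.164 m < r < 0.472 m).
Enclosed charge is the volume from a to r: Q_enc = (4π/3)ρ(r³ − a³) = -2.32×10^-5 C.
Gauss's law: E·4πr² = Q_enc/ε₀.
E = |Q_enc|/(4πε₀r²) = (2.32×10^-5)/(4π·8.85×10^-12·(0.262)²) = 3.04e6 N/C.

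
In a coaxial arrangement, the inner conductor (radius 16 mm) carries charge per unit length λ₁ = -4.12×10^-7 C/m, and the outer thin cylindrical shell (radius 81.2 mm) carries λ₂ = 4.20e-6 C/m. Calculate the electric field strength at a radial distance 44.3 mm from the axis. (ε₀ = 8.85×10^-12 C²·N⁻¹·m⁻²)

1.67×10^5 V/m

Choose a coaxial cylinder of radius r = 44.3 mm (arbitrary length L) as the Gaussian surface (between the conductors, 16 mm < r < 81.2 mm).
The shell at 81.2 mm lies outside the Gaussian surface, so λ_enc = λ₁ = -4.12e-7 C/m.
By Gauss's law (flux through the curved wall only), E·2πrL = λ_enc L/ε₀.
E = |λ_enc|/(2πε₀r) = (4.12×10^-7)/(2π·8.85×10^-12·0.0443) = 1.67e5 N/C.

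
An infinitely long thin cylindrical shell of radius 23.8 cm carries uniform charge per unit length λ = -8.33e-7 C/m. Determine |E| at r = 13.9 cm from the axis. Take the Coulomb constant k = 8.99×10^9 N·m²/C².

Coaxial Gaussian cylinder, radius r = 13.9 cm, length L (r < 23.8 cm, inside the shell).
No charge is enclosed, so Gauss's law gives E·2πrL = 0 ⇒ E = 0.

|E| = 0 V/m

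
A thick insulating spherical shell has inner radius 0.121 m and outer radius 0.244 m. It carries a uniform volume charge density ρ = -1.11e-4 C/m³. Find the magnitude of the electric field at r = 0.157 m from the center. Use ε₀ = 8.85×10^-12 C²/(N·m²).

Take a concentric spherical Gaussian surface of radius r = 0.157 m (within the shell material, 0.121 m < r < 0.244 m).
Only the shell between 0.121 m and r is enclosed: Q_enc = ρ·(4π/3)(r³ − a³) = (-1.11×10^-4)·(4π/3)·((0.157)³ − (0.121)³) = -9.756×10^-7 C.
Applying ∮E·dA = Q_enc/ε₀ with Φ = E(4πr²):
E = |Q_enc|/(4πε₀r²) = (9.756×10^-7)/(4π·8.85×10^-12·(0.157)²) = 3.56×10^5 N/C.

|E| = 3.56e5 N/C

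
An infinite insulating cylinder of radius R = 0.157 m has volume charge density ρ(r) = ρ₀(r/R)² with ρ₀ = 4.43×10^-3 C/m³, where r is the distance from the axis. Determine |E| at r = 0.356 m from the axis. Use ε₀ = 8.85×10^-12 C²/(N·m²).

E = 8.66e6 V/m

Take a coaxial cylindrical Gaussian surface of radius r = 0.356 m and length L (r > R, full charge per length enclosed).
λ_enc = 2π ∫₀^R ρ₀(r'/R)^2 r' dr' = 2πρ₀R²/4 = 1.715e-4 C/m.
Applying ∮E·dA = Q_enc/ε₀ with the end caps contributing no flux:
E = |λ_enc|/(2πε₀r) = (1.715×10^-4)/(2π·8.85×10^-12·0.356) = 8.66e6 N/C.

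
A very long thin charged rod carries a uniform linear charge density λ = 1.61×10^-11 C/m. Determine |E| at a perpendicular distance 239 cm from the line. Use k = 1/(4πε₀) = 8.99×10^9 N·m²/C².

Coaxial Gaussian cylinder, radius r = 239 cm, length L.
Q_enc = λL, so λ_enc = 1.61×10^-11 C/m.
By Gauss's law (flux through the curved wall only), E·2πrL = λ_enc L/ε₀.
E = 2k|λ_enc|/r = 2(8.99×10^9)(1.61e-11)/(2.39) = 0.121 N/C.

|E| = 0.121 N/C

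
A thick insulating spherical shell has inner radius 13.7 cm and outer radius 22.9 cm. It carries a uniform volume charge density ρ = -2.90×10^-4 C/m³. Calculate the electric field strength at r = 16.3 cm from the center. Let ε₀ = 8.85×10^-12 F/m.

|E| ≈ 7.23×10^5 N/C

Take a concentric spherical Gaussian surface of radius r = 16.3 cm (within the shell material, 13.7 cm < r < 22.9 cm).
Only the shell between 13.7 cm and r is enclosed: Q_enc = ρ·(4π/3)(r³ − a³) = (-2.90e-4)·(4π/3)·((0.163)³ − (0.137)³) = -2.137e-6 C.
Since E is radial and uniform over the Gaussian sphere, Φ = E·4πr² = Q_enc/ε₀.
E = |Q_enc|/(4πε₀r²) = (2.137×10^-6)/(4π·8.85×10^-12·(0.163)²) = 7.23×10^5 N/C.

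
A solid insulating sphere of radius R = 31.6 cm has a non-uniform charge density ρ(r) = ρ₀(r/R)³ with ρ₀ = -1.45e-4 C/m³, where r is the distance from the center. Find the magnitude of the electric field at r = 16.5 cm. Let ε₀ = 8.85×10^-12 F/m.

E = 6.41e4 V/m

By spherical symmetry E is radial; choose a Gaussian sphere of radius r = 16.5 cm (r < R).
Q_enc = ∫₀^r ρ(r')·4πr'² dr' = (4πρ₀/R³) ∫₀^r r'^5 dr' = 4πρ₀ r^6/(6·R³) = -1.942e-7 C.
Since E is radial and uniform over the Gaussian sphere, Φ = E·4πr² = Q_enc/ε₀.
E = |Q_enc|/(4πε₀r²) = (1.942×10^-7)/(4π·8.85×10^-12·(0.165)²) = 6.41×10^4 N/C.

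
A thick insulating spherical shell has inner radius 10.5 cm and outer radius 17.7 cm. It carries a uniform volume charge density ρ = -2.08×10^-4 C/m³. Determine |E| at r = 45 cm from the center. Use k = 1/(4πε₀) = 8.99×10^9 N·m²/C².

Use a concentric Gaussian sphere at r = 45 cm (r > 17.7 cm, enclosing the whole shell).
Q_enc = ρ·(4π/3)(b³ − a³) = (-2.08×10^-4)·(4π/3)·((0.177)³ − (0.105)³) = -3.823×10^-6 C.
Applying ∮E·dA = Q_enc/ε₀ with Φ = E(4πr²):
E = k|Q_enc|/r² = (8.99×10^9)(3.823×10^-6)/(0.45)² = 1.70×10^5 N/C.

|E| ≈ 1.70×10^5 N/C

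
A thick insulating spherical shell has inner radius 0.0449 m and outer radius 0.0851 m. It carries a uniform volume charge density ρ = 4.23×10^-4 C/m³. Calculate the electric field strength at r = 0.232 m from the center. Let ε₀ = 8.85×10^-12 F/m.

Symmetry ⇒ E = E(r) r̂. Gaussian sphere of radius r = 0.232 m (r > 0.0851 m, enclosing the whole shell).
Q_enc = ρ·(4π/3)(b³ − a³) = (4.23e-4)·(4π/3)·((0.0851)³ − (0.0449)³) = 9.316×10^-7 C.
Applying ∮E·dA = Q_enc/ε₀ with Φ = E(4πr²):
E = |Q_enc|/(4πε₀r²) = (9.316×10^-7)/(4π·8.85×10^-12·(0.232)²) = 1.56×10^5 N/C.

E ≈ 1.56×10^5 N/C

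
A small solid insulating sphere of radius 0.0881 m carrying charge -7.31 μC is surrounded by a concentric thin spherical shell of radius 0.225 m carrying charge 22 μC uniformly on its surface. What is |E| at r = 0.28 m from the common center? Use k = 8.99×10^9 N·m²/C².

E = 1.68×10^6 N/C

By spherical symmetry E is radial; choose a Gaussian sphere of radius r = 0.28 m (r > 0.225 m, enclosing both).
Q_enc = (-7.31 μC) + (22 μC) = 1.469×10^-5 C.
By Gauss's law, ∮E·dA = E·4πr² = Q_enc/ε₀.
E = k|Q_enc|/r² = (8.99×10^9)(1.469×10^-5)/(0.28)² = 1.68e6 N/C.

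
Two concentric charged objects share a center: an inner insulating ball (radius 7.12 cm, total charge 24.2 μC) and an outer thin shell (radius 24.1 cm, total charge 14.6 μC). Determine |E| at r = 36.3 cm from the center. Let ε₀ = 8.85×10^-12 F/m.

|E| ≈ 2.65×10^6 N/C

Use a concentric Gaussian sphere at r = 36.3 cm (r > 24.1 cm, enclosing both).
Q_enc = (24.2 μC) + (14.6 μC) = 3.88×10^-5 C.
Applying ∮E·dA = Q_enc/ε₀ with Φ = E(4πr²):
E = |Q_enc|/(4πε₀r²) = (3.88e-5)/(4π·8.85×10^-12·(0.363)²) = 2.65×10^6 N/C.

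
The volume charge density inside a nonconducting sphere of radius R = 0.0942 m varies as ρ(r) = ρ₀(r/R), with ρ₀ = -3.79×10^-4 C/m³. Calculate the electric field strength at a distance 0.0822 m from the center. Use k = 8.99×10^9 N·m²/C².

7.68×10^5 N/C

By spherical symmetry E is radial; choose a Gaussian sphere of radius r = 0.0822 m (r < R).
Q_enc = ∫₀^r ρ(r')·4πr'² dr' = (4πρ₀/R) ∫₀^r r'^3 dr' = 4πρ₀ r^4/(4·R) = -5.771×10^-7 C.
Applying ∮E·dA = Q_enc/ε₀ with Φ = E(4πr²):
E = k|Q_enc|/r² = (8.99×10^9)(5.771e-7)/(0.0822)² = 7.68×10^5 N/C.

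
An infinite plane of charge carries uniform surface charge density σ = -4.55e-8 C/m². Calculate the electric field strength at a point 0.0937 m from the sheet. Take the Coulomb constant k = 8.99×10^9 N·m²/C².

|E| = 2.57×10^3 N/C

Choose a cylindrical pillbox piercing the sheet, end faces (area A) parallel to it.
Flux Φ = 2EA and Q_enc = σA, so 2EA = σA/ε₀ ⇒ E = |σ|/(2ε₀), independent of distance.
E = 2πk|σ| = 2π(8.99×10^9)(4.55×10^-8) = 2.57×10^3 N/C.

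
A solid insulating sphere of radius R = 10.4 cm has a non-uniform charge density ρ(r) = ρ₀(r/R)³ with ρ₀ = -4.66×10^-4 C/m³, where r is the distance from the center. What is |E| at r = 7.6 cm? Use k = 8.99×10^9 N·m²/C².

|E| ≈ 2.60×10^5 V/m

Take a concentric spherical Gaussian surface of radius r = 7.6 cm (r < R).
Integrate the density: Q_enc = 4π ∫₀^r ρ₀(r'/R)^3 r'² dr' = 4πρ₀ r^6/(6·R³) = -1.672×10^-7 C.
Applying ∮E·dA = Q_enc/ε₀ with Φ = E(4πr²):
E = k|Q_enc|/r² = (8.99×10^9)(1.672e-7)/(0.076)² = 2.60×10^5 N/C.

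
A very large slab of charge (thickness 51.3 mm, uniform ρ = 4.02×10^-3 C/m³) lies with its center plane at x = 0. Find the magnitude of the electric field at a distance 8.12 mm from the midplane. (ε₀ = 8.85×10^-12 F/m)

By symmetry E is perpendicular to the slab. A Gaussian pillbox from −8.12 mm to +8.12 mm (face area A) lies entirely within the slab.
Q_enc = ρ·(2x)·A and flux = 2EA, so 2EA = 2ρxA/ε₀ ⇒ E = |ρ|x/ε₀.
E = (4.02×10^-3)(0.00812)/(8.85×10^-12) = 3.69e6 N/C.

3.69×10^6 N/C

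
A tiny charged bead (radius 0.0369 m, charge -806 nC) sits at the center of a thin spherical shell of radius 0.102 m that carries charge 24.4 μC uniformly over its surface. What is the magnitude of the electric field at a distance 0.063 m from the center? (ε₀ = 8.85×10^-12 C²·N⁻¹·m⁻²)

Take a concentric spherical Gaussian surface of radius r = 0.063 m (between the bodies, 0.0369 m < r < 0.102 m).
The shell at 0.102 m lies outside the Gaussian surface, so Q_enc = -806 nC = -8.06×10^-7 C.
Since E is radial and uniform over the Gaussian sphere, Φ = E·4πr² = Q_enc/ε₀.
E = |Q_enc|/(4πε₀r²) = (8.06×10^-7)/(4π·8.85×10^-12·(0.063)²) = 1.83e6 N/C.

E ≈ 1.83e6 N/C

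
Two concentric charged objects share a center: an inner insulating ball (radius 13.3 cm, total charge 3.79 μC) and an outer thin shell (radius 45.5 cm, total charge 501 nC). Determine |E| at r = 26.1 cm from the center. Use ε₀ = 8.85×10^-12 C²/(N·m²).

E ≈ 5.00×10^5 N/C

Symmetry ⇒ E = E(r) r̂. Gaussian sphere of radius r = 26.1 cm (between the bodies, 13.3 cm < r < 45.5 cm).
The shell at 45.5 cm lies outside the Gaussian surface, so Q_enc = 3.79 μC = 3.79×10^-6 C.
Applying ∮E·dA = Q_enc/ε₀ with Φ = E(4πr²):
E = |Q_enc|/(4πε₀r²) = (3.79×10^-6)/(4π·8.85×10^-12·(0.261)²) = 5.00×10^5 N/C.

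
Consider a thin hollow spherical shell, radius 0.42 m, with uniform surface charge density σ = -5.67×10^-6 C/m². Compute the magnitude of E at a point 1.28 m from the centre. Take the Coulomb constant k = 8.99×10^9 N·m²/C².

By spherical symmetry E is radial; choose a Gaussian sphere of radius r = 1.28 m (r > 0.42 m).
The entire shell is enclosed: Q_enc = σ·4πR² = (-5.67×10^-6)·4π·(0.42)² = -1.257×10^-5 C.
Applying ∮E·dA = Q_enc/ε₀ with Φ = E(4πr²):
E = k|Q_enc|/r² = (8.99×10^9)(1.257×10^-5)/(1.28)² = 6.90×10^4 N/C.

|E| ≈ 6.90×10^4 N/C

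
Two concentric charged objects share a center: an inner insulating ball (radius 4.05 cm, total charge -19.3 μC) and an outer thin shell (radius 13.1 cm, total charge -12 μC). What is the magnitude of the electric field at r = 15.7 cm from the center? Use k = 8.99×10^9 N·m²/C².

E ≈ 1.14×10^7 V/m

Symmetry ⇒ E = E(r) r̂. Gaussian sphere of radius r = 15.7 cm (r > 13.1 cm, enclosing both).
Q_enc = (-19.3 μC) + (-12 μC) = -3.13e-5 C.
Applying ∮E·dA = Q_enc/ε₀ with Φ = E(4πr²):
E = k|Q_enc|/r² = (8.99×10^9)(3.13e-5)/(0.157)² = 1.14×10^7 N/C.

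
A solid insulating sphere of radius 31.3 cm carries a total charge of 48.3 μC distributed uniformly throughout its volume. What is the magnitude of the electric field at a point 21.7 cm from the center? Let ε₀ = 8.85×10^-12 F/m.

E = 3.07e6 N/C

By spherical symmetry E is radial; choose a Gaussian sphere of radius r = 21.7 cm (r < R).
For a uniform sphere the enclosed fraction is (r/R)³, so Q_enc = (48.3 μC)(0.217/0.313)³ = 1.61e-5 C.
By Gauss's law, ∮E·dA = E·4πr² = Q_enc/ε₀.
E = |Q_enc|/(4πε₀r²) = (1.61×10^-5)/(4π·8.85×10^-12·(0.217)²) = 3.07×10^6 N/C.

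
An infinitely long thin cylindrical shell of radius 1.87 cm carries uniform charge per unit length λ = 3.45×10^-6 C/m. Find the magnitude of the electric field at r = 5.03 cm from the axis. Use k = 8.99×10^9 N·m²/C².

1.23×10^6 N/C

By cylindrical symmetry E is radial; use a coaxial Gaussian cylinder of radius 5.03 cm and length L (r > 1.87 cm).
The full line charge is enclosed: λ_enc = 3.45×10^-6 C/m.
Applying ∮E·dA = Q_enc/ε₀ with the end caps contributing no flux:
E = 2k|λ_enc|/r = 2(8.99×10^9)(3.45×10^-6)/(0.0503) = 1.23×10^6 N/C.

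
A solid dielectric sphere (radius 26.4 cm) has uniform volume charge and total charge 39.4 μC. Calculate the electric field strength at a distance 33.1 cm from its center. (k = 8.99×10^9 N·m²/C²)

Use a concentric Gaussian sphere at r = 33.1 cm (r > R, so the entire charge is enclosed).
Q_enc = 39.4 μC = 3.94e-5 C.
By Gauss's law, ∮E·dA = E·4πr² = Q_enc/ε₀.
E = k|Q_enc|/r² = (8.99×10^9)(3.94×10^-5)/(0.331)² = 3.23×10^6 N/C.

|E| = 3.23×10^6 V/m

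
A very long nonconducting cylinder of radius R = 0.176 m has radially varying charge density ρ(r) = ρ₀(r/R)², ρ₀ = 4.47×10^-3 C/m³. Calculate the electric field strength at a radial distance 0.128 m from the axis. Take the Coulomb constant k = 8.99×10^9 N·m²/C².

|E| = 8.55×10^6 N/C

Choose a coaxial cylinder of radius r = 0.128 m (arbitrary length L) as the Gaussian surface (r < R).
Integrating ρ over the cross-section to radius r: λ_enc = (2πρ₀/R²) ∫₀^r r'^3 dr' = 2πρ₀ r^4/(4·R²) = 6.085×10^-5 C/m.
By Gauss's law (flux through the curved wall only), E·2πrL = λ_enc L/ε₀.
E = 2k|λ_enc|/r = 2(8.99×10^9)(6.085×10^-5)/(0.128) = 8.55×10^6 N/C.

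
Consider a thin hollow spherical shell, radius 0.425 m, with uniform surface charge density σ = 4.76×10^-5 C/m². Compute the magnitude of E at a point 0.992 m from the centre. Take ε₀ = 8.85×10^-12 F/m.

E ≈ 9.87×10^5 V/m

Take a concentric spherical Gaussian surface of radius r = 0.992 m (r > 0.425 m).
The entire shell is enclosed: Q_enc = σ·4πR² = (4.76×10^-5)·4π·(0.425)² = 1.08×10^-4 C.
Applying ∮E·dA = Q_enc/ε₀ with Φ = E(4πr²):
E = |Q_enc|/(4πε₀r²) = (1.08e-4)/(4π·8.85×10^-12·(0.992)²) = 9.87×10^5 N/C.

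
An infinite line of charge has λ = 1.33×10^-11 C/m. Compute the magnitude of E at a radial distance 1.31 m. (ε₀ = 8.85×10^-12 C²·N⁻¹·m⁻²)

|E| = 0.183 N/C

Take a coaxial cylindrical Gaussian surface of radius r = 1.31 m and length L.
Q_enc = λL, so λ_enc = 1.33e-11 C/m.
Applying ∮E·dA = Q_enc/ε₀ with the end caps contributing no flux:
E = |λ_enc|/(2πε₀r) = (1.33×10^-11)/(2π·8.85×10^-12·1.31) = 0.183 N/C.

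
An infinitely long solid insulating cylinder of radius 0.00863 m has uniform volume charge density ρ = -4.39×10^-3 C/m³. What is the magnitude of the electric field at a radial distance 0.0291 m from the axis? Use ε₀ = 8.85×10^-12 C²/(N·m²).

Choose a coaxial cylinder of radius r = 0.0291 m (arbitrary length L) as the Gaussian surface (r > 0.00863 m, full cross-section enclosed).
λ_enc = ρ·πR² = (-4.39e-3)π(0.00863)² = -1.027×10^-6 C/m.
Applying ∮E·dA = Q_enc/ε₀ with the end caps contributing no flux:
E = |λ_enc|/(2πε₀r) = (1.027×10^-6)/(2π·8.85×10^-12·0.0291) = 6.35e5 N/C.

6.35×10^5 N/C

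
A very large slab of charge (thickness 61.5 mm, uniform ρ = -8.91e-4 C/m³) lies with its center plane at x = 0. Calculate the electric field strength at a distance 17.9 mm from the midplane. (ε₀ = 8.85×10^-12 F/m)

By symmetry E is perpendicular to the slab. A Gaussian pillbox from −17.9 mm to +17.9 mm (face area A) lies entirely within the slab.
Q_enc = ρ·(2x)·A and flux = 2EA, so 2EA = 2ρxA/ε₀ ⇒ E = |ρ|x/ε₀.
E = (8.91×10^-4)(0.0179)/(8.85×10^-12) = 1.80e6 N/C.

E ≈ 1.80×10^6 N/C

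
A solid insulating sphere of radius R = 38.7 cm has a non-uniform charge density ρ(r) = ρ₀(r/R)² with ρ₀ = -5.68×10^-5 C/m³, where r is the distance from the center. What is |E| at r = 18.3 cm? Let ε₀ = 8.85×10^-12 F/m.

5.25×10^4 N/C

Symmetry ⇒ E = E(r) r̂. Gaussian sphere of radius r = 18.3 cm (r < R).
Q_enc = ∫₀^r ρ(r')·4πr'² dr' = (4πρ₀/R²) ∫₀^r r'^4 dr' = 4πρ₀ r^5/(5·R²) = -1.956×10^-7 C.
Applying ∮E·dA = Q_enc/ε₀ with Φ = E(4πr²):
E = |Q_enc|/(4πε₀r²) = (1.956×10^-7)/(4π·8.85×10^-12·(0.183)²) = 5.25×10^4 N/C.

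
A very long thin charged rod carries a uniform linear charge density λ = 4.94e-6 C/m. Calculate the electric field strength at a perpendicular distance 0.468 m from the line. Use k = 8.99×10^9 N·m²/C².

E = 1.90×10^5 N/C

By cylindrical symmetry E is radial; use a coaxial Gaussian cylinder of radius 0.468 m and length L.
Q_enc = λL, so λ_enc = 4.94×10^-6 C/m.
Applying ∮E·dA = Q_enc/ε₀ with the end caps contributing no flux:
E = 2k|λ_enc|/r = 2(8.99×10^9)(4.94×10^-6)/(0.468) = 1.90e5 N/C.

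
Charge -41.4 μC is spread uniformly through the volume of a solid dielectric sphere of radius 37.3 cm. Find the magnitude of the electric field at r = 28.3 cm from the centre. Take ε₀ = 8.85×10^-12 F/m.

Symmetry ⇒ E = E(r) r̂. Gaussian sphere of radius r = 28.3 cm (r < R).
Only the charge within r is enclosed: Q_enc = Q·(r/R)³ = (-41.4 μC)·(28.3 cm/37.3 cm)³ = -1.808×10^-5 C.
Since E is radial and uniform over the Gaussian sphere, Φ = E·4πr² = Q_enc/ε₀.
E = |Q_enc|/(4πε₀r²) = (1.808×10^-5)/(4π·8.85×10^-12·(0.283)²) = 2.03×10^6 N/C.

E = 2.03e6 N/C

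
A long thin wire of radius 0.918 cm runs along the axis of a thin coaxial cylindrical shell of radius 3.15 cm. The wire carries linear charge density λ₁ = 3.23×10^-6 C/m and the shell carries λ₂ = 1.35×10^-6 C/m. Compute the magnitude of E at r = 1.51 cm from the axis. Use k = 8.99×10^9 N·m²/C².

|E| = 3.85e6 V/m

Choose a coaxial cylinder of radius r = 1.51 cm (arbitrary length L) as the Gaussian surface (between the conductors, 0.918 cm < r < 3.15 cm).
The shell at 3.15 cm lies outside the Gaussian surface, so λ_enc = λ₁ = 3.23×10^-6 C/m.
Since E is radial and uniform over the curved surface, Φ = E·2πrL = Q_enc/ε₀ = λ_enc L/ε₀.
E = 2k|λ_enc|/r = 2(8.99×10^9)(3.23e-6)/(0.0151) = 3.85e6 N/C.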